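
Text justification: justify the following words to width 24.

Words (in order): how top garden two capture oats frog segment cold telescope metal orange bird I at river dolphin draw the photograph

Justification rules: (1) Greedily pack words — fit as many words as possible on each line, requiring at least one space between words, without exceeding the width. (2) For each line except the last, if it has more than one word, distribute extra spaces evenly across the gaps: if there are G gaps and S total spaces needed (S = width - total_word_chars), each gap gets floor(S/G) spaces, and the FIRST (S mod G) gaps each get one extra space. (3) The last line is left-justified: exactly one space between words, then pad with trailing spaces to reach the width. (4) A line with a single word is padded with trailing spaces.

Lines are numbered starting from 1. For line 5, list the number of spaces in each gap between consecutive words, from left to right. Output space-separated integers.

Line 1: ['how', 'top', 'garden', 'two'] (min_width=18, slack=6)
Line 2: ['capture', 'oats', 'frog'] (min_width=17, slack=7)
Line 3: ['segment', 'cold', 'telescope'] (min_width=22, slack=2)
Line 4: ['metal', 'orange', 'bird', 'I', 'at'] (min_width=22, slack=2)
Line 5: ['river', 'dolphin', 'draw', 'the'] (min_width=22, slack=2)
Line 6: ['photograph'] (min_width=10, slack=14)

Answer: 2 2 1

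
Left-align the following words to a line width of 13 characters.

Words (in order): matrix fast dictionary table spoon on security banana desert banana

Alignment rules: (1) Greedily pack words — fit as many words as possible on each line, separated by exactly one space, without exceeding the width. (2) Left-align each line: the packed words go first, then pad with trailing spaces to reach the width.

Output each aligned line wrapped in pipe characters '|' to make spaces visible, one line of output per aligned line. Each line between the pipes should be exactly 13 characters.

Line 1: ['matrix', 'fast'] (min_width=11, slack=2)
Line 2: ['dictionary'] (min_width=10, slack=3)
Line 3: ['table', 'spoon'] (min_width=11, slack=2)
Line 4: ['on', 'security'] (min_width=11, slack=2)
Line 5: ['banana', 'desert'] (min_width=13, slack=0)
Line 6: ['banana'] (min_width=6, slack=7)

Answer: |matrix fast  |
|dictionary   |
|table spoon  |
|on security  |
|banana desert|
|banana       |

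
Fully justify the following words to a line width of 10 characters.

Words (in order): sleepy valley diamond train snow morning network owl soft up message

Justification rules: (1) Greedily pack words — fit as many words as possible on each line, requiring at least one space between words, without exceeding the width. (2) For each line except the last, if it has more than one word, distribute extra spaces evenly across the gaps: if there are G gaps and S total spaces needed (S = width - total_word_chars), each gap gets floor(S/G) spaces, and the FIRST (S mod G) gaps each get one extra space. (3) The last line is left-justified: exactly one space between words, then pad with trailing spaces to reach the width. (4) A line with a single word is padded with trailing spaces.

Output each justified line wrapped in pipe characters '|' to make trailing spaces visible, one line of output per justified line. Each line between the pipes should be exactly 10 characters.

Line 1: ['sleepy'] (min_width=6, slack=4)
Line 2: ['valley'] (min_width=6, slack=4)
Line 3: ['diamond'] (min_width=7, slack=3)
Line 4: ['train', 'snow'] (min_width=10, slack=0)
Line 5: ['morning'] (min_width=7, slack=3)
Line 6: ['network'] (min_width=7, slack=3)
Line 7: ['owl', 'soft'] (min_width=8, slack=2)
Line 8: ['up', 'message'] (min_width=10, slack=0)

Answer: |sleepy    |
|valley    |
|diamond   |
|train snow|
|morning   |
|network   |
|owl   soft|
|up message|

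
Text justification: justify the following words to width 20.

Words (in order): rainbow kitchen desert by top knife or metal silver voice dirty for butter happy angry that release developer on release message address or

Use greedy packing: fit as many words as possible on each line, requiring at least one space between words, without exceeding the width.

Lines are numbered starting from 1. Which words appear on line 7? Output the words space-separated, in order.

Line 1: ['rainbow', 'kitchen'] (min_width=15, slack=5)
Line 2: ['desert', 'by', 'top', 'knife'] (min_width=19, slack=1)
Line 3: ['or', 'metal', 'silver'] (min_width=15, slack=5)
Line 4: ['voice', 'dirty', 'for'] (min_width=15, slack=5)
Line 5: ['butter', 'happy', 'angry'] (min_width=18, slack=2)
Line 6: ['that', 'release'] (min_width=12, slack=8)
Line 7: ['developer', 'on', 'release'] (min_width=20, slack=0)
Line 8: ['message', 'address', 'or'] (min_width=18, slack=2)

Answer: developer on release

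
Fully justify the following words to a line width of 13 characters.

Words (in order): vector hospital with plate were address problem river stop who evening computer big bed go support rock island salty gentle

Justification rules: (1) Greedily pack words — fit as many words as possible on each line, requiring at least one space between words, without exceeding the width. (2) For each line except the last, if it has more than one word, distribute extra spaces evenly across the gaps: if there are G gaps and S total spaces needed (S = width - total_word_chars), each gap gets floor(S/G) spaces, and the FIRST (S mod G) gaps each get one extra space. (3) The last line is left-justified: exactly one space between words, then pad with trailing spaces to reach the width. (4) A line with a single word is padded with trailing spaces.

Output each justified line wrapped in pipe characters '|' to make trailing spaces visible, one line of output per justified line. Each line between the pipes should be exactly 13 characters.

Line 1: ['vector'] (min_width=6, slack=7)
Line 2: ['hospital', 'with'] (min_width=13, slack=0)
Line 3: ['plate', 'were'] (min_width=10, slack=3)
Line 4: ['address'] (min_width=7, slack=6)
Line 5: ['problem', 'river'] (min_width=13, slack=0)
Line 6: ['stop', 'who'] (min_width=8, slack=5)
Line 7: ['evening'] (min_width=7, slack=6)
Line 8: ['computer', 'big'] (min_width=12, slack=1)
Line 9: ['bed', 'go'] (min_width=6, slack=7)
Line 10: ['support', 'rock'] (min_width=12, slack=1)
Line 11: ['island', 'salty'] (min_width=12, slack=1)
Line 12: ['gentle'] (min_width=6, slack=7)

Answer: |vector       |
|hospital with|
|plate    were|
|address      |
|problem river|
|stop      who|
|evening      |
|computer  big|
|bed        go|
|support  rock|
|island  salty|
|gentle       |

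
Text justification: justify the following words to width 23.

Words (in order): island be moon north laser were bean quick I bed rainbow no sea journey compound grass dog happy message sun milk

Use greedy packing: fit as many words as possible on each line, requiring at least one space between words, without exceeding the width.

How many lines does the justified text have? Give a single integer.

Answer: 6

Derivation:
Line 1: ['island', 'be', 'moon', 'north'] (min_width=20, slack=3)
Line 2: ['laser', 'were', 'bean', 'quick', 'I'] (min_width=23, slack=0)
Line 3: ['bed', 'rainbow', 'no', 'sea'] (min_width=18, slack=5)
Line 4: ['journey', 'compound', 'grass'] (min_width=22, slack=1)
Line 5: ['dog', 'happy', 'message', 'sun'] (min_width=21, slack=2)
Line 6: ['milk'] (min_width=4, slack=19)
Total lines: 6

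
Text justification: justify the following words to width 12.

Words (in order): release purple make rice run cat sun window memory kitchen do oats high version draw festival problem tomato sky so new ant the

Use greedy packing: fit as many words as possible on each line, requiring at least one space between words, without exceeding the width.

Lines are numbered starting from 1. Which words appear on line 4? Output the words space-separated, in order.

Answer: sun window

Derivation:
Line 1: ['release'] (min_width=7, slack=5)
Line 2: ['purple', 'make'] (min_width=11, slack=1)
Line 3: ['rice', 'run', 'cat'] (min_width=12, slack=0)
Line 4: ['sun', 'window'] (min_width=10, slack=2)
Line 5: ['memory'] (min_width=6, slack=6)
Line 6: ['kitchen', 'do'] (min_width=10, slack=2)
Line 7: ['oats', 'high'] (min_width=9, slack=3)
Line 8: ['version', 'draw'] (min_width=12, slack=0)
Line 9: ['festival'] (min_width=8, slack=4)
Line 10: ['problem'] (min_width=7, slack=5)
Line 11: ['tomato', 'sky'] (min_width=10, slack=2)
Line 12: ['so', 'new', 'ant'] (min_width=10, slack=2)
Line 13: ['the'] (min_width=3, slack=9)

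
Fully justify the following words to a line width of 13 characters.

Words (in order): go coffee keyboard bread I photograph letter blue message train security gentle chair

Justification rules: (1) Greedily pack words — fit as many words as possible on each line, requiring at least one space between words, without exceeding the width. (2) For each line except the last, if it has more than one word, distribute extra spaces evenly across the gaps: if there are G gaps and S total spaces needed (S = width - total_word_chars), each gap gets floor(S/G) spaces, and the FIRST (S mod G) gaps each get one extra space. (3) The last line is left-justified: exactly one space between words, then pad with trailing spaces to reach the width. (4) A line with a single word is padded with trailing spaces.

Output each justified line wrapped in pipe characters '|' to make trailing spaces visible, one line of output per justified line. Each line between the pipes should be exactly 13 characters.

Answer: |go     coffee|
|keyboard     |
|bread       I|
|photograph   |
|letter   blue|
|message train|
|security     |
|gentle chair |

Derivation:
Line 1: ['go', 'coffee'] (min_width=9, slack=4)
Line 2: ['keyboard'] (min_width=8, slack=5)
Line 3: ['bread', 'I'] (min_width=7, slack=6)
Line 4: ['photograph'] (min_width=10, slack=3)
Line 5: ['letter', 'blue'] (min_width=11, slack=2)
Line 6: ['message', 'train'] (min_width=13, slack=0)
Line 7: ['security'] (min_width=8, slack=5)
Line 8: ['gentle', 'chair'] (min_width=12, slack=1)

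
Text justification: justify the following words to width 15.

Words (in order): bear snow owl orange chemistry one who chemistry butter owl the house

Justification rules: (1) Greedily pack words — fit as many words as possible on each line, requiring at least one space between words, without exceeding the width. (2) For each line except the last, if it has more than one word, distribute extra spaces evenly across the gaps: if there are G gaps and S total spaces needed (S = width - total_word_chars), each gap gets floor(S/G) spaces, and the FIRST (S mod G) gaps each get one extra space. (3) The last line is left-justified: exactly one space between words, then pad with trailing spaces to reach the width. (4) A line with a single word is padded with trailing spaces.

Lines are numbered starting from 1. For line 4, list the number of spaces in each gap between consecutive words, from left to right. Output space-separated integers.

Answer: 3

Derivation:
Line 1: ['bear', 'snow', 'owl'] (min_width=13, slack=2)
Line 2: ['orange'] (min_width=6, slack=9)
Line 3: ['chemistry', 'one'] (min_width=13, slack=2)
Line 4: ['who', 'chemistry'] (min_width=13, slack=2)
Line 5: ['butter', 'owl', 'the'] (min_width=14, slack=1)
Line 6: ['house'] (min_width=5, slack=10)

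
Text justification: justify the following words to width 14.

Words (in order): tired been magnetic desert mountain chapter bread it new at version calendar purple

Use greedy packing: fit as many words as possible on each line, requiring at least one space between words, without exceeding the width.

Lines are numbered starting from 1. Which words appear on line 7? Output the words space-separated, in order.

Answer: version

Derivation:
Line 1: ['tired', 'been'] (min_width=10, slack=4)
Line 2: ['magnetic'] (min_width=8, slack=6)
Line 3: ['desert'] (min_width=6, slack=8)
Line 4: ['mountain'] (min_width=8, slack=6)
Line 5: ['chapter', 'bread'] (min_width=13, slack=1)
Line 6: ['it', 'new', 'at'] (min_width=9, slack=5)
Line 7: ['version'] (min_width=7, slack=7)
Line 8: ['calendar'] (min_width=8, slack=6)
Line 9: ['purple'] (min_width=6, slack=8)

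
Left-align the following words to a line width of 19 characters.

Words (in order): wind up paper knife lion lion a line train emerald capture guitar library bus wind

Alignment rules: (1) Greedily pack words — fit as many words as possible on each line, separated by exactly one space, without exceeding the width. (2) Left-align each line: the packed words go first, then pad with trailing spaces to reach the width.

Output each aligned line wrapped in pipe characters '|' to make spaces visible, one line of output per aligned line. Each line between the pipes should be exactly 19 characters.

Line 1: ['wind', 'up', 'paper', 'knife'] (min_width=19, slack=0)
Line 2: ['lion', 'lion', 'a', 'line'] (min_width=16, slack=3)
Line 3: ['train', 'emerald'] (min_width=13, slack=6)
Line 4: ['capture', 'guitar'] (min_width=14, slack=5)
Line 5: ['library', 'bus', 'wind'] (min_width=16, slack=3)

Answer: |wind up paper knife|
|lion lion a line   |
|train emerald      |
|capture guitar     |
|library bus wind   |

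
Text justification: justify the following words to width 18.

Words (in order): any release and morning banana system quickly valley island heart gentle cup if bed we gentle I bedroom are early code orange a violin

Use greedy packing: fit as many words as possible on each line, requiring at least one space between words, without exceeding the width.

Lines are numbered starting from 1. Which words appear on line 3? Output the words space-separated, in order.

Answer: system quickly

Derivation:
Line 1: ['any', 'release', 'and'] (min_width=15, slack=3)
Line 2: ['morning', 'banana'] (min_width=14, slack=4)
Line 3: ['system', 'quickly'] (min_width=14, slack=4)
Line 4: ['valley', 'island'] (min_width=13, slack=5)
Line 5: ['heart', 'gentle', 'cup'] (min_width=16, slack=2)
Line 6: ['if', 'bed', 'we', 'gentle', 'I'] (min_width=18, slack=0)
Line 7: ['bedroom', 'are', 'early'] (min_width=17, slack=1)
Line 8: ['code', 'orange', 'a'] (min_width=13, slack=5)
Line 9: ['violin'] (min_width=6, slack=12)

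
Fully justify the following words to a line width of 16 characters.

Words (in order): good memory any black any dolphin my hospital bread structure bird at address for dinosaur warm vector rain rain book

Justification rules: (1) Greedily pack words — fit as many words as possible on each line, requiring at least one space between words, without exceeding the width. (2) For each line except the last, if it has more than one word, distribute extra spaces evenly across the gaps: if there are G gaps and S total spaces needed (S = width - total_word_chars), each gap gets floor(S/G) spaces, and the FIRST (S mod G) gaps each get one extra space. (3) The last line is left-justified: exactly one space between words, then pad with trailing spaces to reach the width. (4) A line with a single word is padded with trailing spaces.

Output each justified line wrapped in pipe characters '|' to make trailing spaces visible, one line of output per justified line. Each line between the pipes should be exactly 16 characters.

Answer: |good  memory any|
|black        any|
|dolphin       my|
|hospital   bread|
|structure   bird|
|at  address  for|
|dinosaur    warm|
|vector rain rain|
|book            |

Derivation:
Line 1: ['good', 'memory', 'any'] (min_width=15, slack=1)
Line 2: ['black', 'any'] (min_width=9, slack=7)
Line 3: ['dolphin', 'my'] (min_width=10, slack=6)
Line 4: ['hospital', 'bread'] (min_width=14, slack=2)
Line 5: ['structure', 'bird'] (min_width=14, slack=2)
Line 6: ['at', 'address', 'for'] (min_width=14, slack=2)
Line 7: ['dinosaur', 'warm'] (min_width=13, slack=3)
Line 8: ['vector', 'rain', 'rain'] (min_width=16, slack=0)
Line 9: ['book'] (min_width=4, slack=12)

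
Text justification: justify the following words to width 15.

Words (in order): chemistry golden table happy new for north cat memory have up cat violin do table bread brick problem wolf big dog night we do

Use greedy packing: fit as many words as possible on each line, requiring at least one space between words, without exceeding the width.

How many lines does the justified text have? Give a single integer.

Line 1: ['chemistry'] (min_width=9, slack=6)
Line 2: ['golden', 'table'] (min_width=12, slack=3)
Line 3: ['happy', 'new', 'for'] (min_width=13, slack=2)
Line 4: ['north', 'cat'] (min_width=9, slack=6)
Line 5: ['memory', 'have', 'up'] (min_width=14, slack=1)
Line 6: ['cat', 'violin', 'do'] (min_width=13, slack=2)
Line 7: ['table', 'bread'] (min_width=11, slack=4)
Line 8: ['brick', 'problem'] (min_width=13, slack=2)
Line 9: ['wolf', 'big', 'dog'] (min_width=12, slack=3)
Line 10: ['night', 'we', 'do'] (min_width=11, slack=4)
Total lines: 10

Answer: 10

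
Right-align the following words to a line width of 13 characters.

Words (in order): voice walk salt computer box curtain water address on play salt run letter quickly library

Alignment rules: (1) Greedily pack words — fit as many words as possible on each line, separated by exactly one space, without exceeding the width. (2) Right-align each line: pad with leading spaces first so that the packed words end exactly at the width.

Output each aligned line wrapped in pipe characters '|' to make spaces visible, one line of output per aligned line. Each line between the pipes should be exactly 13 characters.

Line 1: ['voice', 'walk'] (min_width=10, slack=3)
Line 2: ['salt', 'computer'] (min_width=13, slack=0)
Line 3: ['box', 'curtain'] (min_width=11, slack=2)
Line 4: ['water', 'address'] (min_width=13, slack=0)
Line 5: ['on', 'play', 'salt'] (min_width=12, slack=1)
Line 6: ['run', 'letter'] (min_width=10, slack=3)
Line 7: ['quickly'] (min_width=7, slack=6)
Line 8: ['library'] (min_width=7, slack=6)

Answer: |   voice walk|
|salt computer|
|  box curtain|
|water address|
| on play salt|
|   run letter|
|      quickly|
|      library|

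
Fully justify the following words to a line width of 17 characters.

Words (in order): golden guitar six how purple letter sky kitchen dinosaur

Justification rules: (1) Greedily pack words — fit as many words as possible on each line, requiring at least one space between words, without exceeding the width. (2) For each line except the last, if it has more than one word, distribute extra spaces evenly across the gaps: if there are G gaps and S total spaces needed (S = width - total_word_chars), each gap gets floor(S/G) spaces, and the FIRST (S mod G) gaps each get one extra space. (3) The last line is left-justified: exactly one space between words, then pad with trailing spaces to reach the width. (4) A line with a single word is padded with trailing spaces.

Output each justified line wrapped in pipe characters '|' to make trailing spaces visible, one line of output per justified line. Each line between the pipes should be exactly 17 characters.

Answer: |golden guitar six|
|how purple letter|
|sky       kitchen|
|dinosaur         |

Derivation:
Line 1: ['golden', 'guitar', 'six'] (min_width=17, slack=0)
Line 2: ['how', 'purple', 'letter'] (min_width=17, slack=0)
Line 3: ['sky', 'kitchen'] (min_width=11, slack=6)
Line 4: ['dinosaur'] (min_width=8, slack=9)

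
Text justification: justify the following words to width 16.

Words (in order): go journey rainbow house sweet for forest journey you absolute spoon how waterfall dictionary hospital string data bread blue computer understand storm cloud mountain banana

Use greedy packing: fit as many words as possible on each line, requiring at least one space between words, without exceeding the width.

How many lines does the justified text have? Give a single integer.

Line 1: ['go', 'journey'] (min_width=10, slack=6)
Line 2: ['rainbow', 'house'] (min_width=13, slack=3)
Line 3: ['sweet', 'for', 'forest'] (min_width=16, slack=0)
Line 4: ['journey', 'you'] (min_width=11, slack=5)
Line 5: ['absolute', 'spoon'] (min_width=14, slack=2)
Line 6: ['how', 'waterfall'] (min_width=13, slack=3)
Line 7: ['dictionary'] (min_width=10, slack=6)
Line 8: ['hospital', 'string'] (min_width=15, slack=1)
Line 9: ['data', 'bread', 'blue'] (min_width=15, slack=1)
Line 10: ['computer'] (min_width=8, slack=8)
Line 11: ['understand', 'storm'] (min_width=16, slack=0)
Line 12: ['cloud', 'mountain'] (min_width=14, slack=2)
Line 13: ['banana'] (min_width=6, slack=10)
Total lines: 13

Answer: 13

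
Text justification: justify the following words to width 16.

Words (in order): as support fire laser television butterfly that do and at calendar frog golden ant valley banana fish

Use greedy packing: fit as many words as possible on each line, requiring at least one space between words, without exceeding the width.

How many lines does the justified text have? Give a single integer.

Answer: 8

Derivation:
Line 1: ['as', 'support', 'fire'] (min_width=15, slack=1)
Line 2: ['laser', 'television'] (min_width=16, slack=0)
Line 3: ['butterfly', 'that'] (min_width=14, slack=2)
Line 4: ['do', 'and', 'at'] (min_width=9, slack=7)
Line 5: ['calendar', 'frog'] (min_width=13, slack=3)
Line 6: ['golden', 'ant'] (min_width=10, slack=6)
Line 7: ['valley', 'banana'] (min_width=13, slack=3)
Line 8: ['fish'] (min_width=4, slack=12)
Total lines: 8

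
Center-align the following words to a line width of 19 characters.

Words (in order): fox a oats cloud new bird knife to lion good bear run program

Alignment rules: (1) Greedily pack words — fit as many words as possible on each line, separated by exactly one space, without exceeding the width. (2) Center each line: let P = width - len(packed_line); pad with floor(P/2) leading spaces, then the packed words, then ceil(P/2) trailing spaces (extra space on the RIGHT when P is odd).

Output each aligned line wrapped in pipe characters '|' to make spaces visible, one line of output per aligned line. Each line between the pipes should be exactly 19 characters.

Answer: | fox a oats cloud  |
| new bird knife to |
|lion good bear run |
|      program      |

Derivation:
Line 1: ['fox', 'a', 'oats', 'cloud'] (min_width=16, slack=3)
Line 2: ['new', 'bird', 'knife', 'to'] (min_width=17, slack=2)
Line 3: ['lion', 'good', 'bear', 'run'] (min_width=18, slack=1)
Line 4: ['program'] (min_width=7, slack=12)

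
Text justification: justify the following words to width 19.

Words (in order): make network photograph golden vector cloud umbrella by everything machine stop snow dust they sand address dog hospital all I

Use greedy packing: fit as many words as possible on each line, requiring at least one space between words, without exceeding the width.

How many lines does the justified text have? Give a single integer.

Answer: 8

Derivation:
Line 1: ['make', 'network'] (min_width=12, slack=7)
Line 2: ['photograph', 'golden'] (min_width=17, slack=2)
Line 3: ['vector', 'cloud'] (min_width=12, slack=7)
Line 4: ['umbrella', 'by'] (min_width=11, slack=8)
Line 5: ['everything', 'machine'] (min_width=18, slack=1)
Line 6: ['stop', 'snow', 'dust', 'they'] (min_width=19, slack=0)
Line 7: ['sand', 'address', 'dog'] (min_width=16, slack=3)
Line 8: ['hospital', 'all', 'I'] (min_width=14, slack=5)
Total lines: 8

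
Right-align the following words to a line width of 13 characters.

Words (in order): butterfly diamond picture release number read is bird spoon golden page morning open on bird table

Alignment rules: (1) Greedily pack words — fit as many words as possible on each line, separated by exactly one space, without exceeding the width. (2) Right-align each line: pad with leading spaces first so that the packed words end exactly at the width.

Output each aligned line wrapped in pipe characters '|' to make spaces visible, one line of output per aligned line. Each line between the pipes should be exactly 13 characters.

Line 1: ['butterfly'] (min_width=9, slack=4)
Line 2: ['diamond'] (min_width=7, slack=6)
Line 3: ['picture'] (min_width=7, slack=6)
Line 4: ['release'] (min_width=7, slack=6)
Line 5: ['number', 'read'] (min_width=11, slack=2)
Line 6: ['is', 'bird', 'spoon'] (min_width=13, slack=0)
Line 7: ['golden', 'page'] (min_width=11, slack=2)
Line 8: ['morning', 'open'] (min_width=12, slack=1)
Line 9: ['on', 'bird', 'table'] (min_width=13, slack=0)

Answer: |    butterfly|
|      diamond|
|      picture|
|      release|
|  number read|
|is bird spoon|
|  golden page|
| morning open|
|on bird table|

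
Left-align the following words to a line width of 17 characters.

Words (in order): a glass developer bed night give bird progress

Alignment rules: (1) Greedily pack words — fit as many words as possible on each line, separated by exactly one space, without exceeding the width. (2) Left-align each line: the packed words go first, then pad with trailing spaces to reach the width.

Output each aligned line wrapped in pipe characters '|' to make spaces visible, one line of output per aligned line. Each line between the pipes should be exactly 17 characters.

Answer: |a glass developer|
|bed night give   |
|bird progress    |

Derivation:
Line 1: ['a', 'glass', 'developer'] (min_width=17, slack=0)
Line 2: ['bed', 'night', 'give'] (min_width=14, slack=3)
Line 3: ['bird', 'progress'] (min_width=13, slack=4)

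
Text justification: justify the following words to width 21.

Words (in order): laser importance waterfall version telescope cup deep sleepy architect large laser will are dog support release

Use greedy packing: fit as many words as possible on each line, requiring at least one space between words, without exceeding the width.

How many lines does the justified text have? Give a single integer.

Line 1: ['laser', 'importance'] (min_width=16, slack=5)
Line 2: ['waterfall', 'version'] (min_width=17, slack=4)
Line 3: ['telescope', 'cup', 'deep'] (min_width=18, slack=3)
Line 4: ['sleepy', 'architect'] (min_width=16, slack=5)
Line 5: ['large', 'laser', 'will', 'are'] (min_width=20, slack=1)
Line 6: ['dog', 'support', 'release'] (min_width=19, slack=2)
Total lines: 6

Answer: 6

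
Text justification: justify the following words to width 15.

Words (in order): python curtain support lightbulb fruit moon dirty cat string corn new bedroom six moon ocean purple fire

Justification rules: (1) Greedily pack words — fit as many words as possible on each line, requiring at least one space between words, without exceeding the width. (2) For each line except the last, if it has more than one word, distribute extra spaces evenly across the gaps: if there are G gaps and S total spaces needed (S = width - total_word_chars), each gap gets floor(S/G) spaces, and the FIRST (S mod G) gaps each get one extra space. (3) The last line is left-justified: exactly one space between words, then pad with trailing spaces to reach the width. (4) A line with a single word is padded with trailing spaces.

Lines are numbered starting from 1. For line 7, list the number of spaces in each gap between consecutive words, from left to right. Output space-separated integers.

Line 1: ['python', 'curtain'] (min_width=14, slack=1)
Line 2: ['support'] (min_width=7, slack=8)
Line 3: ['lightbulb', 'fruit'] (min_width=15, slack=0)
Line 4: ['moon', 'dirty', 'cat'] (min_width=14, slack=1)
Line 5: ['string', 'corn', 'new'] (min_width=15, slack=0)
Line 6: ['bedroom', 'six'] (min_width=11, slack=4)
Line 7: ['moon', 'ocean'] (min_width=10, slack=5)
Line 8: ['purple', 'fire'] (min_width=11, slack=4)

Answer: 6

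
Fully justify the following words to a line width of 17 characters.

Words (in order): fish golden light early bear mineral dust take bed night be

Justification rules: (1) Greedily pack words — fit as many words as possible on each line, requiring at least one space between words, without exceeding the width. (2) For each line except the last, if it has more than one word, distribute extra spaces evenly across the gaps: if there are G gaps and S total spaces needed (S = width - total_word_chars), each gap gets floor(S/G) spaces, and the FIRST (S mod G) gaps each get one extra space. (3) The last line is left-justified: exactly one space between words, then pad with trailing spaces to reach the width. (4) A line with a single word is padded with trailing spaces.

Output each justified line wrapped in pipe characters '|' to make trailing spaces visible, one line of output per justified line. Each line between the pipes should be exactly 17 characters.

Line 1: ['fish', 'golden', 'light'] (min_width=17, slack=0)
Line 2: ['early', 'bear'] (min_width=10, slack=7)
Line 3: ['mineral', 'dust', 'take'] (min_width=17, slack=0)
Line 4: ['bed', 'night', 'be'] (min_width=12, slack=5)

Answer: |fish golden light|
|early        bear|
|mineral dust take|
|bed night be     |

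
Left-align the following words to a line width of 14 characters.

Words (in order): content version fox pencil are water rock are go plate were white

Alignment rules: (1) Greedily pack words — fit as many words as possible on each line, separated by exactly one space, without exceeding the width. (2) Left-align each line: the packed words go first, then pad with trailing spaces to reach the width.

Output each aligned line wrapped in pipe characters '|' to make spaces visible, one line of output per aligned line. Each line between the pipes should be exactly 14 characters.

Answer: |content       |
|version fox   |
|pencil are    |
|water rock are|
|go plate were |
|white         |

Derivation:
Line 1: ['content'] (min_width=7, slack=7)
Line 2: ['version', 'fox'] (min_width=11, slack=3)
Line 3: ['pencil', 'are'] (min_width=10, slack=4)
Line 4: ['water', 'rock', 'are'] (min_width=14, slack=0)
Line 5: ['go', 'plate', 'were'] (min_width=13, slack=1)
Line 6: ['white'] (min_width=5, slack=9)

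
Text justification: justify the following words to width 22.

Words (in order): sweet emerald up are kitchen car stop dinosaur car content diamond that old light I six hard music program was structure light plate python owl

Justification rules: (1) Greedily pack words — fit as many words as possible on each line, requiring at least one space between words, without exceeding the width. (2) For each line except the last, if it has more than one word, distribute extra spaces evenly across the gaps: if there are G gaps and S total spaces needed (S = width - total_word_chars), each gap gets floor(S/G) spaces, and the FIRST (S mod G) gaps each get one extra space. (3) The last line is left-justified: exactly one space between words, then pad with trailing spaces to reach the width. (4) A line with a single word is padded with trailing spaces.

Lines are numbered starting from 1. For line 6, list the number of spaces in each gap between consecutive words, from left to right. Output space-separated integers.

Answer: 2 1

Derivation:
Line 1: ['sweet', 'emerald', 'up', 'are'] (min_width=20, slack=2)
Line 2: ['kitchen', 'car', 'stop'] (min_width=16, slack=6)
Line 3: ['dinosaur', 'car', 'content'] (min_width=20, slack=2)
Line 4: ['diamond', 'that', 'old', 'light'] (min_width=22, slack=0)
Line 5: ['I', 'six', 'hard', 'music'] (min_width=16, slack=6)
Line 6: ['program', 'was', 'structure'] (min_width=21, slack=1)
Line 7: ['light', 'plate', 'python', 'owl'] (min_width=22, slack=0)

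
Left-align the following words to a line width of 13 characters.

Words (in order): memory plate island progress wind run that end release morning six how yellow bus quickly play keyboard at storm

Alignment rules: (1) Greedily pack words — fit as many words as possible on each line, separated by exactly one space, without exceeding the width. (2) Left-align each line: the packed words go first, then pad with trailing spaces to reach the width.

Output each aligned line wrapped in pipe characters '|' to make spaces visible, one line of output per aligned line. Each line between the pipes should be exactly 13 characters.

Line 1: ['memory', 'plate'] (min_width=12, slack=1)
Line 2: ['island'] (min_width=6, slack=7)
Line 3: ['progress', 'wind'] (min_width=13, slack=0)
Line 4: ['run', 'that', 'end'] (min_width=12, slack=1)
Line 5: ['release'] (min_width=7, slack=6)
Line 6: ['morning', 'six'] (min_width=11, slack=2)
Line 7: ['how', 'yellow'] (min_width=10, slack=3)
Line 8: ['bus', 'quickly'] (min_width=11, slack=2)
Line 9: ['play', 'keyboard'] (min_width=13, slack=0)
Line 10: ['at', 'storm'] (min_width=8, slack=5)

Answer: |memory plate |
|island       |
|progress wind|
|run that end |
|release      |
|morning six  |
|how yellow   |
|bus quickly  |
|play keyboard|
|at storm     |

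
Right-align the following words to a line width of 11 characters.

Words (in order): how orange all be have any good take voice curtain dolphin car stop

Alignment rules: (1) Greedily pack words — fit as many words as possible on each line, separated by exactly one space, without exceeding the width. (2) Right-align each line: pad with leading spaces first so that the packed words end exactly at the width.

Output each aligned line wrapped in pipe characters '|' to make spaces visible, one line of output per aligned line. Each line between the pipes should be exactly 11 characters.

Answer: | how orange|
|all be have|
|   any good|
| take voice|
|    curtain|
|dolphin car|
|       stop|

Derivation:
Line 1: ['how', 'orange'] (min_width=10, slack=1)
Line 2: ['all', 'be', 'have'] (min_width=11, slack=0)
Line 3: ['any', 'good'] (min_width=8, slack=3)
Line 4: ['take', 'voice'] (min_width=10, slack=1)
Line 5: ['curtain'] (min_width=7, slack=4)
Line 6: ['dolphin', 'car'] (min_width=11, slack=0)
Line 7: ['stop'] (min_width=4, slack=7)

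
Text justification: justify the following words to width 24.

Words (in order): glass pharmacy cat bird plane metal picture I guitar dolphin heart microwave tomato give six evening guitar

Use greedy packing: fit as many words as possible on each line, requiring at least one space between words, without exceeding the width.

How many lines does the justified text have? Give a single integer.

Answer: 5

Derivation:
Line 1: ['glass', 'pharmacy', 'cat', 'bird'] (min_width=23, slack=1)
Line 2: ['plane', 'metal', 'picture', 'I'] (min_width=21, slack=3)
Line 3: ['guitar', 'dolphin', 'heart'] (min_width=20, slack=4)
Line 4: ['microwave', 'tomato', 'give'] (min_width=21, slack=3)
Line 5: ['six', 'evening', 'guitar'] (min_width=18, slack=6)
Total lines: 5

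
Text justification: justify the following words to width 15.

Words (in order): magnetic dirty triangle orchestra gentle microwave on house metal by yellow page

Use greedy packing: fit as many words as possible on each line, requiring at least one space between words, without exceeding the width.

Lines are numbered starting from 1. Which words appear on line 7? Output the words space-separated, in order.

Line 1: ['magnetic', 'dirty'] (min_width=14, slack=1)
Line 2: ['triangle'] (min_width=8, slack=7)
Line 3: ['orchestra'] (min_width=9, slack=6)
Line 4: ['gentle'] (min_width=6, slack=9)
Line 5: ['microwave', 'on'] (min_width=12, slack=3)
Line 6: ['house', 'metal', 'by'] (min_width=14, slack=1)
Line 7: ['yellow', 'page'] (min_width=11, slack=4)

Answer: yellow page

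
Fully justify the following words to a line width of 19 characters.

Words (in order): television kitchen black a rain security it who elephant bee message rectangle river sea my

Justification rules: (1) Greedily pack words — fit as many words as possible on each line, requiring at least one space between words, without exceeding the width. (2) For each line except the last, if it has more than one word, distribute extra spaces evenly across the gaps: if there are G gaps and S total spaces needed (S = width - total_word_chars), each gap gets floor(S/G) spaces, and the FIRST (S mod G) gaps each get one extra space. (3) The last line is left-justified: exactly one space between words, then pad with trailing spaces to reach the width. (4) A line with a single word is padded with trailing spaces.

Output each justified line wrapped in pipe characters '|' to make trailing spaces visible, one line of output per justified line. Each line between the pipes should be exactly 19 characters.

Answer: |television  kitchen|
|black     a    rain|
|security   it   who|
|elephant        bee|
|message   rectangle|
|river sea my       |

Derivation:
Line 1: ['television', 'kitchen'] (min_width=18, slack=1)
Line 2: ['black', 'a', 'rain'] (min_width=12, slack=7)
Line 3: ['security', 'it', 'who'] (min_width=15, slack=4)
Line 4: ['elephant', 'bee'] (min_width=12, slack=7)
Line 5: ['message', 'rectangle'] (min_width=17, slack=2)
Line 6: ['river', 'sea', 'my'] (min_width=12, slack=7)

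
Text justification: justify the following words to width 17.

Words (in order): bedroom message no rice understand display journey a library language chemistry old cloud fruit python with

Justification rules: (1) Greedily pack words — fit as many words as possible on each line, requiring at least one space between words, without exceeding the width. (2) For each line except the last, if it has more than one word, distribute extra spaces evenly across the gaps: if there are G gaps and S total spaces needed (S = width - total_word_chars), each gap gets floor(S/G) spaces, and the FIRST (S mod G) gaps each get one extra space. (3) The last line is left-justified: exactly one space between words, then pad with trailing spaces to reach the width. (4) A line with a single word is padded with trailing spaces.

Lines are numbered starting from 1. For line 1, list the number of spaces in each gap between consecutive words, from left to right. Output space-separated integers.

Answer: 3

Derivation:
Line 1: ['bedroom', 'message'] (min_width=15, slack=2)
Line 2: ['no', 'rice'] (min_width=7, slack=10)
Line 3: ['understand'] (min_width=10, slack=7)
Line 4: ['display', 'journey', 'a'] (min_width=17, slack=0)
Line 5: ['library', 'language'] (min_width=16, slack=1)
Line 6: ['chemistry', 'old'] (min_width=13, slack=4)
Line 7: ['cloud', 'fruit'] (min_width=11, slack=6)
Line 8: ['python', 'with'] (min_width=11, slack=6)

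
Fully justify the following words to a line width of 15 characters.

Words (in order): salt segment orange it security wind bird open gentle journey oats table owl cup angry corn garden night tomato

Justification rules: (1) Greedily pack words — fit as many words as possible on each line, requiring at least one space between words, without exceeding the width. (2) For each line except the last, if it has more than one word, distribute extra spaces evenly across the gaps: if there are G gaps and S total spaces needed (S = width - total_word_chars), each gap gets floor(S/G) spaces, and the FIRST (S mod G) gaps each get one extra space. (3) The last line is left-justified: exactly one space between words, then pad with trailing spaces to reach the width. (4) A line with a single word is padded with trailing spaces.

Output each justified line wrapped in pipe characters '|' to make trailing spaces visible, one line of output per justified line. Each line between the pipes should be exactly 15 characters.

Answer: |salt    segment|
|orange       it|
|security   wind|
|bird       open|
|gentle  journey|
|oats  table owl|
|cup  angry corn|
|garden    night|
|tomato         |

Derivation:
Line 1: ['salt', 'segment'] (min_width=12, slack=3)
Line 2: ['orange', 'it'] (min_width=9, slack=6)
Line 3: ['security', 'wind'] (min_width=13, slack=2)
Line 4: ['bird', 'open'] (min_width=9, slack=6)
Line 5: ['gentle', 'journey'] (min_width=14, slack=1)
Line 6: ['oats', 'table', 'owl'] (min_width=14, slack=1)
Line 7: ['cup', 'angry', 'corn'] (min_width=14, slack=1)
Line 8: ['garden', 'night'] (min_width=12, slack=3)
Line 9: ['tomato'] (min_width=6, slack=9)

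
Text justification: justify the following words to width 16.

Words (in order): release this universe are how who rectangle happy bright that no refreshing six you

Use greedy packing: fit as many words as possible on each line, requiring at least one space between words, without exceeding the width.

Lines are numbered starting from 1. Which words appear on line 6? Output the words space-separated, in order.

Answer: refreshing six

Derivation:
Line 1: ['release', 'this'] (min_width=12, slack=4)
Line 2: ['universe', 'are', 'how'] (min_width=16, slack=0)
Line 3: ['who', 'rectangle'] (min_width=13, slack=3)
Line 4: ['happy', 'bright'] (min_width=12, slack=4)
Line 5: ['that', 'no'] (min_width=7, slack=9)
Line 6: ['refreshing', 'six'] (min_width=14, slack=2)
Line 7: ['you'] (min_width=3, slack=13)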